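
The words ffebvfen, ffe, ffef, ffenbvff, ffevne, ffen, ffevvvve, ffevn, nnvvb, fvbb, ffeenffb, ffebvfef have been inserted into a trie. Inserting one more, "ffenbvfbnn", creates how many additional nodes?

3

Walking "ffenbvfbnn" from the root, the first 7 characters ("ffenbvf") follow existing edges; "b" is the first miss.
So 10 − 7 = 3 new nodes.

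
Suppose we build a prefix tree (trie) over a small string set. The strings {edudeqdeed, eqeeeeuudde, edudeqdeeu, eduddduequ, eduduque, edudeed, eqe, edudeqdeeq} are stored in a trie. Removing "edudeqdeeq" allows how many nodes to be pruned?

1

A node on "edudeqdeeq"'s path can go only if nothing else ends at it or branches off below it.
The suffix "q" (1 node) is used only by "edudeqdeeq"; the node for "edudeqdee" still has the child "d", so pruning stops there.
Nodes removed: 1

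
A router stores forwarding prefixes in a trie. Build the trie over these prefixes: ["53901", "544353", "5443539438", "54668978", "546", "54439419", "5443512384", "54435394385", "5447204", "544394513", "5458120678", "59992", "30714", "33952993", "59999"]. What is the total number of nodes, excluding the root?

For each word, the new-node count is its length minus the longest prefix already in the trie:
  "53901" → 5 new (5, 3, 9, 0, 1)
  "544353" → prefix "5" already present; 5 new (4, 4, 3, 5, 3)
  "5443539438" → prefix "544353" already present; 4 new (9, 4, 3, 8)
  "54668978" → prefix "54" already present; 6 new (6, 6, 8, 9, 7, 8)
  "546" → prefix "546" already present; 0 new (none)
  "54439419" → prefix "5443" already present; 4 new (9, 4, 1, 9)
  "5443512384" → prefix "54435" already present; 5 new (1, 2, 3, 8, 4)
  "54435394385" → prefix "5443539438" already present; 1 new (5)
  "5447204" → prefix "544" already present; 4 new (7, 2, 0, 4)
  "544394513" → prefix "544394" already present; 3 new (5, 1, 3)
  "5458120678" → prefix "54" already present; 8 new (5, 8, 1, 2, 0, 6, 7, 8)
  "59992" → prefix "5" already present; 4 new (9, 9, 9, 2)
  "30714" → 5 new (3, 0, 7, 1, 4)
  "33952993" → prefix "3" already present; 7 new (3, 9, 5, 2, 9, 9, 3)
  "59999" → prefix "5999" already present; 1 new (9)
Total nodes = 5 + 5 + 4 + 6 + 0 + 4 + 5 + 1 + 4 + 3 + 8 + 4 + 5 + 7 + 1 = 62

62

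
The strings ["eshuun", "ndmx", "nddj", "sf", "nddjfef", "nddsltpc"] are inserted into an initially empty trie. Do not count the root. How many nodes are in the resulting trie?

22

Trie structure (* marks end of a word):
(root)
├─ e
│  └─ s
│     └─ h
│        └─ u
│           └─ u
│              └─ n *
├─ n
│  └─ d
│     ├─ d
│     │  ├─ j *
│     │  │  └─ f
│     │  │     └─ e
│     │  │        └─ f *
│     │  └─ s
│     │     └─ l
│     │        └─ t
│     │           └─ p
│     │              └─ c *
│     └─ m
│        └─ x *
└─ s
   └─ f *
Counting every labelled node above: 22.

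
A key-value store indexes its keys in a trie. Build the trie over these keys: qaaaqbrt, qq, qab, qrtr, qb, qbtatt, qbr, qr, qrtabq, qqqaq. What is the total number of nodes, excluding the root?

25

Insert word by word; a character creates a node only if that edge doesn't already exist:
  "qaaaqbrt" → 8 new (q, a, a, a, q, b, r, t)
  "qq" → prefix "q" already present; 1 new (q)
  "qab" → prefix "qa" already present; 1 new (b)
  "qrtr" → prefix "q" already present; 3 new (r, t, r)
  "qb" → prefix "q" already present; 1 new (b)
  "qbtatt" → prefix "qb" already present; 4 new (t, a, t, t)
  "qbr" → prefix "qb" already present; 1 new (r)
  "qr" → prefix "qr" already present; 0 new (none)
  "qrtabq" → prefix "qrt" already present; 3 new (a, b, q)
  "qqqaq" → prefix "qq" already present; 3 new (q, a, q)
Total nodes = 8 + 1 + 1 + 3 + 1 + 4 + 1 + 0 + 3 + 3 = 25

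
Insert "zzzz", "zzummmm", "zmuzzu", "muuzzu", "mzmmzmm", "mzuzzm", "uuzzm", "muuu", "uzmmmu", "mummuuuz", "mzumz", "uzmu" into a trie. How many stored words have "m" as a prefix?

6

Filter for entries beginning with "m":
Words under "m": mummuuuz, muuu, muuzzu, mzmmzmm, mzumz, mzuzzm
Count: 6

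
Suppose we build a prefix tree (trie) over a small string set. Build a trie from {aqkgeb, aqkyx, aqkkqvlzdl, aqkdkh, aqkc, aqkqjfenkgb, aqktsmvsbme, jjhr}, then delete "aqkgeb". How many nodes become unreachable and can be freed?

After clearing the end-marker at "aqkgeb", prune upward until reaching a node still needed by another word.
The suffix "geb" (3 nodes) is used only by "aqkgeb"; the node for "aqk" still has the child "y", so pruning stops there.
Nodes removed: 3

3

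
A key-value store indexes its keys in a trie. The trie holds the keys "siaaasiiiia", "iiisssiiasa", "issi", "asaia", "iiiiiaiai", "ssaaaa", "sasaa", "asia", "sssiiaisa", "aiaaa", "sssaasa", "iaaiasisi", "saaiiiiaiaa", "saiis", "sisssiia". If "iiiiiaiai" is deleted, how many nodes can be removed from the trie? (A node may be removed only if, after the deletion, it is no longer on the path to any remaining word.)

A node on "iiiiiaiai"'s path can go only if nothing else ends at it or branches off below it.
The suffix "iiaiai" (6 nodes) is used only by "iiiiiaiai"; the node for "iii" still has the child "s", so pruning stops there.
Nodes removed: 6

6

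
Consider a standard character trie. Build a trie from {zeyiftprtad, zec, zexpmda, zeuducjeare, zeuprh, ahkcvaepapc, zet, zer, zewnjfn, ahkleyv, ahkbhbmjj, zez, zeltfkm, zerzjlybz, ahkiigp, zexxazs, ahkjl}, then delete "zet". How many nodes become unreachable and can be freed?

1

Walk "zet" from the leaf back toward the root, removing each node that no remaining word uses.
The suffix "t" (1 node) is used only by "zet"; the node for "ze" still has the child "y", so pruning stops there.
Nodes removed: 1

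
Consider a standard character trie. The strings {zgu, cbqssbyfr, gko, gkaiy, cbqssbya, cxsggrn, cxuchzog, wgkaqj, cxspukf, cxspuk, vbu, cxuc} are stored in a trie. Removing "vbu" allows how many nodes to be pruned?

3

A node on "vbu"'s path can go only if nothing else ends at it or branches off below it.
No other word shares any prefix with "vbu", so all 3 of its nodes go.
Nodes removed: 3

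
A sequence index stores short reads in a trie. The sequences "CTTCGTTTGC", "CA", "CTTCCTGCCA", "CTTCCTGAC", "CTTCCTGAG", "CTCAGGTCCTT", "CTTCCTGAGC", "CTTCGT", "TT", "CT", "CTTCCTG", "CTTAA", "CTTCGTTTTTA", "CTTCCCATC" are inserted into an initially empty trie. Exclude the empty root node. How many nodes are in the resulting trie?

41

For each word, the new-node count is its length minus the longest prefix already in the trie:
  "CTTCGTTTGC" → 10 new (C, T, T, C, G, T, T, T, G, C)
  "CA" → prefix "C" already present; 1 new (A)
  "CTTCCTGCCA" → prefix "CTTC" already present; 6 new (C, T, G, C, C, A)
  "CTTCCTGAC" → prefix "CTTCCTG" already present; 2 new (A, C)
  "CTTCCTGAG" → prefix "CTTCCTGA" already present; 1 new (G)
  "CTCAGGTCCTT" → prefix "CT" already present; 9 new (C, A, G, G, T, C, C, T, T)
  "CTTCCTGAGC" → prefix "CTTCCTGAG" already present; 1 new (C)
  "CTTCGT" → prefix "CTTCGT" already present; 0 new (none)
  "TT" → 2 new (T, T)
  "CT" → prefix "CT" already present; 0 new (none)
  "CTTCCTG" → prefix "CTTCCTG" already present; 0 new (none)
  "CTTAA" → prefix "CTT" already present; 2 new (A, A)
  "CTTCGTTTTTA" → prefix "CTTCGTTT" already present; 3 new (T, T, A)
  "CTTCCCATC" → prefix "CTTCC" already present; 4 new (C, A, T, C)
Total nodes = 10 + 1 + 6 + 2 + 1 + 9 + 1 + 0 + 2 + 0 + 0 + 2 + 3 + 4 = 41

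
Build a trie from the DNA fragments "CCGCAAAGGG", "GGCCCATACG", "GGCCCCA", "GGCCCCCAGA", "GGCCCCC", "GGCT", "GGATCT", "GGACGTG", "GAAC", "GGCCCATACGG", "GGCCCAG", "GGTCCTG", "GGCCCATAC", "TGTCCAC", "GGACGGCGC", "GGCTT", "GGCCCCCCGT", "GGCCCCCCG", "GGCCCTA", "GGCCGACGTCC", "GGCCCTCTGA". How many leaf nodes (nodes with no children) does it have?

16

Leaves are exactly the stored words that no other stored word extends.
Those words: "CCGCAAAGGG", "GAAC", "GGACGGCGC", "GGACGTG", "GGATCT", "GGCCCAG", "GGCCCATACGG", "GGCCCCA", "GGCCCCCAGA", "GGCCCCCCGT", "GGCCCTA", "GGCCCTCTGA", "GGCCGACGTCC", "GGCTT", "GGTCCTG", "TGTCCAC"
Leaf count: 16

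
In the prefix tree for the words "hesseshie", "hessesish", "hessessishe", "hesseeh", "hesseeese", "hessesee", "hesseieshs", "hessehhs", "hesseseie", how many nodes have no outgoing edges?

A leaf is a node with no children — equivalently, the end of a word that is not a proper prefix of any other stored word.
Those words: "hesseeese", "hesseeh", "hessehhs", "hesseieshs", "hessesee", "hesseseie", "hesseshie", "hessesish", "hessessishe"
Leaf count: 9

9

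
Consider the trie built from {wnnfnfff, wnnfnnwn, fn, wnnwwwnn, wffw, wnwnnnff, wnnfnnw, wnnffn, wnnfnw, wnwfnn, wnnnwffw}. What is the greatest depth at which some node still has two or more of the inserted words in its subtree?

7

Equivalently: take the maximum, over all pairs, of their longest common prefix length.
e.g. "wnnfnnw" and "wnnfnnwn" share the prefix "wnnfnnw" of length 7; no pair shares a longer one.
Longest shared-prefix length: 7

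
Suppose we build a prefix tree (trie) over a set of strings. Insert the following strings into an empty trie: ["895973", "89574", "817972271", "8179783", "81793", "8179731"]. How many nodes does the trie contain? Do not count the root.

21

Trace insertions, counting only characters that open a new branch:
  "895973" → 6 new (8, 9, 5, 9, 7, 3)
  "89574" → prefix "895" already present; 2 new (7, 4)
  "817972271" → prefix "8" already present; 8 new (1, 7, 9, 7, 2, 2, 7, 1)
  "8179783" → prefix "81797" already present; 2 new (8, 3)
  "81793" → prefix "8179" already present; 1 new (3)
  "8179731" → prefix "81797" already present; 2 new (3, 1)
Total nodes = 6 + 2 + 8 + 2 + 1 + 2 = 21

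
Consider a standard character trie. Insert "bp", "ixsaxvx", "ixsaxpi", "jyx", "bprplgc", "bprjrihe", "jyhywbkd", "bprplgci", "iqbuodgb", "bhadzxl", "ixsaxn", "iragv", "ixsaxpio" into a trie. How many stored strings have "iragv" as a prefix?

Filter for entries beginning with "iragv":
Words under "iragv": iragv
Count: 1

1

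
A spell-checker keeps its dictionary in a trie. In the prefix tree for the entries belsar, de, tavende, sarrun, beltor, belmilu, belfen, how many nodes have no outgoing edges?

A leaf is a node with no children — equivalently, the end of a word that is not a proper prefix of any other stored word.
Those words: "belfen", "belmilu", "belsar", "beltor", "de", "sarrun", "tavende"
Leaf count: 7

7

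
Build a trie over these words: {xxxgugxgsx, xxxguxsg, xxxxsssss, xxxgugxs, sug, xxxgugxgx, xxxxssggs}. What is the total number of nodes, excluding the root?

27

Insert word by word; a character creates a node only if that edge doesn't already exist:
  "xxxgugxgsx" → 10 new (x, x, x, g, u, g, x, g, s, x)
  "xxxguxsg" → prefix "xxxgu" already present; 3 new (x, s, g)
  "xxxxsssss" → prefix "xxx" already present; 6 new (x, s, s, s, s, s)
  "xxxgugxs" → prefix "xxxgugx" already present; 1 new (s)
  "sug" → 3 new (s, u, g)
  "xxxgugxgx" → prefix "xxxgugxg" already present; 1 new (x)
  "xxxxssggs" → prefix "xxxxss" already present; 3 new (g, g, s)
Total nodes = 10 + 3 + 6 + 1 + 3 + 1 + 3 = 27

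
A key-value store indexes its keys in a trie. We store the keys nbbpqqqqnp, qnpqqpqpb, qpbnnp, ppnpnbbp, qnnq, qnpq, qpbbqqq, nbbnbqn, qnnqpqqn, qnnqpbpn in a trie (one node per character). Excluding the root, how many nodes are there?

Count nodes per top-level branch (shared prefixes stored once):
  'n'-branch (nbbnbqn, nbbpqqqqnp): 14 nodes
  'p'-branch (ppnpnbbp): 8 nodes
  'q'-branch (qnnq, qnnqpbpn, qnnqpqqn, qnpq, qnpqqpqpb, qpbbqqq, qpbnnp): 27 nodes
Sum: 49

49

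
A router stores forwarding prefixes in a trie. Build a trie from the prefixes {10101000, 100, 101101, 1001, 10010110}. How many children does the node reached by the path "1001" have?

1

Walk "1001" from the root, arriving at one node.
Distinct next characters after "1001": 0.
That node has 1 child edge.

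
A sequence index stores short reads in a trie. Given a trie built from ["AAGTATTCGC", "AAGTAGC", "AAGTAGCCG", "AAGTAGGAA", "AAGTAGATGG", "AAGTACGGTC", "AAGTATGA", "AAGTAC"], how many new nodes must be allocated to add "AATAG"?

3

"AA" is already a path in the trie; the remaining "TAG" must be added.
So 5 − 2 = 3 new nodes.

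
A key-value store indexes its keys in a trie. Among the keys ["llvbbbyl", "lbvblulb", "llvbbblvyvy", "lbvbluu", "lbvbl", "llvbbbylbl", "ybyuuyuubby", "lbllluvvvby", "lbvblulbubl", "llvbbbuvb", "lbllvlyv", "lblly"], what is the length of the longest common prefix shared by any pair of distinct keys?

The deepest shared node is where two words last agree before diverging.
"lbvblulb" and "lbvblulbubl" agree on "lbvblulb" (8 characters) before diverging; nothing deeper is shared.
Longest shared-prefix length: 8

8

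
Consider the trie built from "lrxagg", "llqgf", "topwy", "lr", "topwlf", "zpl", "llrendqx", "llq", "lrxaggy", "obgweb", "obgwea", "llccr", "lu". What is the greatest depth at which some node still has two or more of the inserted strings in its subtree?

Equivalently: take the maximum, over all pairs, of their longest common prefix length.
"lrxagg" and "lrxaggy" agree on "lrxagg" (6 characters) before diverging; nothing deeper is shared.
Longest shared-prefix length: 6

6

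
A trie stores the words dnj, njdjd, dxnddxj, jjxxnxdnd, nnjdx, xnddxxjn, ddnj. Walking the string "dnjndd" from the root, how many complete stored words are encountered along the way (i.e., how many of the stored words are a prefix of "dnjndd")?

1

Check each prefix of "dnjndd" against the stored set — each match is an end-marker on the path.
Prefixes of the query that are stored words: "dnj"
Count: 1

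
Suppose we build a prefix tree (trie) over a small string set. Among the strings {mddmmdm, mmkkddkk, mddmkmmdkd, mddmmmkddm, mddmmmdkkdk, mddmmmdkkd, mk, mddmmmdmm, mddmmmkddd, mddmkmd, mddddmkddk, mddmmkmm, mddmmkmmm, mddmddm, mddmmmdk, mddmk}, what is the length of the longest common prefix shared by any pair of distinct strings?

Equivalently: take the maximum, over all pairs, of their longest common prefix length.
e.g. "mddmmmdkkd" and "mddmmmdkkdk" share the prefix "mddmmmdkkd" of length 10; no pair shares a longer one.
Longest shared-prefix length: 10

10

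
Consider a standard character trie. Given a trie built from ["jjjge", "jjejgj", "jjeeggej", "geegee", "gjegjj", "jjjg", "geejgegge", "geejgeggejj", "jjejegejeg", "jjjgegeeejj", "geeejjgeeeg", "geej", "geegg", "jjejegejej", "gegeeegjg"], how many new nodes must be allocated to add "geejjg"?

"geej" is already a path in the trie; the remaining "jg" must be added.
Each of the 2 remaining characters creates one node.

2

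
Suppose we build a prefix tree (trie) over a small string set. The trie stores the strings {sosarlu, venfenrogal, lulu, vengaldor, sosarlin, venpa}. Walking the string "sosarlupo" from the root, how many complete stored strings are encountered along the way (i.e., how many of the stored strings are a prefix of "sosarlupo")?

Check each prefix of "sosarlupo" against the stored set — each match is an end-marker on the path.
Prefixes of the query that are stored words: "sosarlu"
Count: 1

1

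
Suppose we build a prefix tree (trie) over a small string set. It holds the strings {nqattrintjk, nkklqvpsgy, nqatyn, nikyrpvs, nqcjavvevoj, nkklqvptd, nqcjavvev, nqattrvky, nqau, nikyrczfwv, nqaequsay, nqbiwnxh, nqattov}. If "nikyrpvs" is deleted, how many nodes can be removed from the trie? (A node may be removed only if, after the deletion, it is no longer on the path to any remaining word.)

3

After clearing the end-marker at "nikyrpvs", prune upward until reaching a node still needed by another word.
The suffix "pvs" (3 nodes) is used only by "nikyrpvs"; the node for "nikyr" still has the child "c", so pruning stops there.
Nodes removed: 3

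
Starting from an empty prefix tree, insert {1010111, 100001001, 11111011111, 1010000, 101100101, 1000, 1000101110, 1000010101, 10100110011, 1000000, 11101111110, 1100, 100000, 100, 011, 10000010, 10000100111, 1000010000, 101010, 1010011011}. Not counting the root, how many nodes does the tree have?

72

Count nodes per top-level branch (shared prefixes stored once):
  '0'-branch (011): 3 nodes
  '1'-branch (100, 1000, 100000, 1000000, 10000010, 1000010000, 100001001, 10000100111, 1000010101, 1000101110, 1010000, 10100110011, 1010011011, 101010, 1010111, 101100101, 1100, 11101111110, 11111011111): 69 nodes
Sum: 72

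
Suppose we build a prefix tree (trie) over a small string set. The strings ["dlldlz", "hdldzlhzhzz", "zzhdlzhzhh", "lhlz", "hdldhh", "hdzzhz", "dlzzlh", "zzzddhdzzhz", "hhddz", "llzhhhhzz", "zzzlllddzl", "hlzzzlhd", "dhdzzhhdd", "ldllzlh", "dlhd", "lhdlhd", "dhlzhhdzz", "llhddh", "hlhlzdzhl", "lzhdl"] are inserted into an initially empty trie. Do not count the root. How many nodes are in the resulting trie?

Insert word by word; a character creates a node only if that edge doesn't already exist:
  "dlldlz" → 6 new (d, l, l, d, l, z)
  "hdldzlhzhzz" → 11 new (h, d, l, d, z, l, h, z, h, z, z)
  "zzhdlzhzhh" → 10 new (z, z, h, d, l, z, h, z, h, h)
  "lhlz" → 4 new (l, h, l, z)
  "hdldhh" → prefix "hdld" already present; 2 new (h, h)
  "hdzzhz" → prefix "hd" already present; 4 new (z, z, h, z)
  "dlzzlh" → prefix "dl" already present; 4 new (z, z, l, h)
  "zzzddhdzzhz" → prefix "zz" already present; 9 new (z, d, d, h, d, z, z, h, z)
  "hhddz" → prefix "h" already present; 4 new (h, d, d, z)
  "llzhhhhzz" → prefix "l" already present; 8 new (l, z, h, h, h, h, z, z)
  "zzzlllddzl" → prefix "zzz" already present; 7 new (l, l, l, d, d, z, l)
  "hlzzzlhd" → prefix "h" already present; 7 new (l, z, z, z, l, h, d)
  "dhdzzhhdd" → prefix "d" already present; 8 new (h, d, z, z, h, h, d, d)
  "ldllzlh" → prefix "l" already present; 6 new (d, l, l, z, l, h)
  "dlhd" → prefix "dl" already present; 2 new (h, d)
  "lhdlhd" → prefix "lh" already present; 4 new (d, l, h, d)
  "dhlzhhdzz" → prefix "dh" already present; 7 new (l, z, h, h, d, z, z)
  "llhddh" → prefix "ll" already present; 4 new (h, d, d, h)
  "hlhlzdzhl" → prefix "hl" already present; 7 new (h, l, z, d, z, h, l)
  "lzhdl" → prefix "l" already present; 4 new (z, h, d, l)
Total nodes = 6 + 11 + 10 + 4 + 2 + 4 + 4 + 9 + 4 + 8 + 7 + 7 + 8 + 6 + 2 + 4 + 7 + 4 + 7 + 4 = 118

118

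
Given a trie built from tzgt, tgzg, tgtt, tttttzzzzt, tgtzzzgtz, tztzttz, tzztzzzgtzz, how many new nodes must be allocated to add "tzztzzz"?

Every character of "tzztzzz" already lies on an existing path (it is a prefix of some stored word).
No new nodes are needed: 0.

0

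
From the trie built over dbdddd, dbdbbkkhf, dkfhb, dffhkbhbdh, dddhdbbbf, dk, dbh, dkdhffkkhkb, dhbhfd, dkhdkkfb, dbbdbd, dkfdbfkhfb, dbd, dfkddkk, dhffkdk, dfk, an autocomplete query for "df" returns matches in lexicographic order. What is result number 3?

Words with prefix "df", in lexicographic order: "dffhkbhbdh", "dfk", "dfkddkk"
The 3rd is dfkddkk.

dfkddkk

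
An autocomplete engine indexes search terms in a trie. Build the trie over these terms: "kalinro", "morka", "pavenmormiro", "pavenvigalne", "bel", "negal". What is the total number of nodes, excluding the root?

39

Insert word by word; a character creates a node only if that edge doesn't already exist:
  "kalinro" → 7 new (k, a, l, i, n, r, o)
  "morka" → 5 new (m, o, r, k, a)
  "pavenmormiro" → 12 new (p, a, v, e, n, m, o, r, m, i, r, o)
  "pavenvigalne" → prefix "paven" already present; 7 new (v, i, g, a, l, n, e)
  "bel" → 3 new (b, e, l)
  "negal" → 5 new (n, e, g, a, l)
Total nodes = 7 + 5 + 12 + 7 + 3 + 5 = 39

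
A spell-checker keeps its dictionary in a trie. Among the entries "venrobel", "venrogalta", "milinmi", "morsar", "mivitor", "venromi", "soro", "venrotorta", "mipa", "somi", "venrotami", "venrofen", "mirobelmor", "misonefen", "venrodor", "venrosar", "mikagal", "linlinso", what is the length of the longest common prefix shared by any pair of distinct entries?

Look for the deepest trie node that still has at least two words in its subtree.
"venrotami" and "venrotorta" agree on "venrot" (6 characters) before diverging; nothing deeper is shared.
Longest shared-prefix length: 6

6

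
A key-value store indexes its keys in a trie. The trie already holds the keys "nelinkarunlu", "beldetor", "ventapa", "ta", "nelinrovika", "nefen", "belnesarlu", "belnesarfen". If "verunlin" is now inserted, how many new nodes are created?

6

Walking "verunlin" from the root, the first 2 characters ("ve") follow existing edges; "r" is the first miss.
So 8 − 2 = 6 new nodes.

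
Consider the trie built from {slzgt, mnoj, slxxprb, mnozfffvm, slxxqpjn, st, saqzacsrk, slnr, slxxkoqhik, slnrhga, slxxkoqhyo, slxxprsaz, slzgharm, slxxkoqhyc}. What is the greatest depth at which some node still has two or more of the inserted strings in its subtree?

9

Look for the deepest trie node that still has at least two words in its subtree.
"slxxkoqhyc" and "slxxkoqhyo" agree on "slxxkoqhy" (9 characters) before diverging; nothing deeper is shared.
Longest shared-prefix length: 9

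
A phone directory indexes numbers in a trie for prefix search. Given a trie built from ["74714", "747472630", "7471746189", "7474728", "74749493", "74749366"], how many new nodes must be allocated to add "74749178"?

3

"74749" is already a path in the trie; the remaining "178" must be added.
Each of the 3 remaining characters creates one node.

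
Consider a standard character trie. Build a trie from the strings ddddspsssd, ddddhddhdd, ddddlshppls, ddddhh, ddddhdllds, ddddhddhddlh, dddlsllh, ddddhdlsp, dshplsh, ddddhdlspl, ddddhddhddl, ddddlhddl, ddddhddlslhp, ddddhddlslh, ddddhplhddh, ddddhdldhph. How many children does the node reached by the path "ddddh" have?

3

Walk "ddddh" from the root, arriving at one node.
Characters that immediately follow "ddddh" among the stored strings: {d, h, p}.
That node has 3 child edges.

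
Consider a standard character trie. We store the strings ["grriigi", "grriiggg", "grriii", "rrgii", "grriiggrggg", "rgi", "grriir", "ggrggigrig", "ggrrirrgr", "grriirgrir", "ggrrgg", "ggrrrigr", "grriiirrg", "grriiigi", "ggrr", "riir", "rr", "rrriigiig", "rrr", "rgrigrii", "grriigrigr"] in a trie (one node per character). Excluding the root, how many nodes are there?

72

Insert word by word; a character creates a node only if that edge doesn't already exist:
  "grriigi" → 7 new (g, r, r, i, i, g, i)
  "grriiggg" → prefix "grriig" already present; 2 new (g, g)
  "grriii" → prefix "grrii" already present; 1 new (i)
  "rrgii" → 5 new (r, r, g, i, i)
  "grriiggrggg" → prefix "grriigg" already present; 4 new (r, g, g, g)
  "rgi" → prefix "r" already present; 2 new (g, i)
  "grriir" → prefix "grrii" already present; 1 new (r)
  "ggrggigrig" → prefix "g" already present; 9 new (g, r, g, g, i, g, r, i, g)
  "ggrrirrgr" → prefix "ggr" already present; 6 new (r, i, r, r, g, r)
  "grriirgrir" → prefix "grriir" already present; 4 new (g, r, i, r)
  "ggrrgg" → prefix "ggrr" already present; 2 new (g, g)
  "ggrrrigr" → prefix "ggrr" already present; 4 new (r, i, g, r)
  "grriiirrg" → prefix "grriii" already present; 3 new (r, r, g)
  "grriiigi" → prefix "grriii" already present; 2 new (g, i)
  "ggrr" → prefix "ggrr" already present; 0 new (none)
  "riir" → prefix "r" already present; 3 new (i, i, r)
  "rr" → prefix "rr" already present; 0 new (none)
  "rrriigiig" → prefix "rr" already present; 7 new (r, i, i, g, i, i, g)
  "rrr" → prefix "rrr" already present; 0 new (none)
  "rgrigrii" → prefix "rg" already present; 6 new (r, i, g, r, i, i)
  "grriigrigr" → prefix "grriig" already present; 4 new (r, i, g, r)
Total nodes = 7 + 2 + 1 + 5 + 4 + 2 + 1 + 9 + 6 + 4 + 2 + 4 + 3 + 2 + 0 + 3 + 0 + 7 + 0 + 6 + 4 = 72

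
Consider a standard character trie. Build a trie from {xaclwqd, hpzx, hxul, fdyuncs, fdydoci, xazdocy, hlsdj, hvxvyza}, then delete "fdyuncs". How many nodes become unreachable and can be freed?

4

A node on "fdyuncs"'s path can go only if nothing else ends at it or branches off below it.
The suffix "uncs" (4 nodes) is used only by "fdyuncs"; the node for "fdy" still has the child "d", so pruning stops there.
Nodes removed: 4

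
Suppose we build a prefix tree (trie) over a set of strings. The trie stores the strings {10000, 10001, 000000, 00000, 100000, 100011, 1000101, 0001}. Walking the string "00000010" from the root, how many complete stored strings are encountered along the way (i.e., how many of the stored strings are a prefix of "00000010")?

2

Traverse "00000010" character by character; count nodes along the way that are marked as word ends.
Prefixes of the query that are stored words: "00000", "000000"
Count: 2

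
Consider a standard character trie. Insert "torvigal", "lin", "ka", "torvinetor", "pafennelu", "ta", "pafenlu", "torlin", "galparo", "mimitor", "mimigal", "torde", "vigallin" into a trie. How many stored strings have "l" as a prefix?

Walk to "l"; the words in its subtree are exactly those with that prefix.
Matches: "lin"
Count: 1

1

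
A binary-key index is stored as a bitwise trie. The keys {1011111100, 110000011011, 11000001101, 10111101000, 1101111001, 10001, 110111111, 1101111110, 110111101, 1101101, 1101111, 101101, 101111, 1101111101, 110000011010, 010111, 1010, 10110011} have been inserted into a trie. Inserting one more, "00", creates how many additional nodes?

1

The longest prefix of "00" already in the trie is "0" (length 1).
So 2 − 1 = 1 new nodes.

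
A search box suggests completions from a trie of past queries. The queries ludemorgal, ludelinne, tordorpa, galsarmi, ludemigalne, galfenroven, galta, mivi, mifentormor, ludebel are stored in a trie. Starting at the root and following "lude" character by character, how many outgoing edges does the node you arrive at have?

The children of the "lude" node are the distinct next characters among strings starting with "lude".
Characters that immediately follow "lude" among the stored strings: {b, l, m}.
That node has 3 child edges.

3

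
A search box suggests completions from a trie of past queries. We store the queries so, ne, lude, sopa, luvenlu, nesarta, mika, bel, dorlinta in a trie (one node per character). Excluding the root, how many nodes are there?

35

Trace insertions, counting only characters that open a new branch:
  "so" → 2 new (s, o)
  "ne" → 2 new (n, e)
  "lude" → 4 new (l, u, d, e)
  "sopa" → prefix "so" already present; 2 new (p, a)
  "luvenlu" → prefix "lu" already present; 5 new (v, e, n, l, u)
  "nesarta" → prefix "ne" already present; 5 new (s, a, r, t, a)
  "mika" → 4 new (m, i, k, a)
  "bel" → 3 new (b, e, l)
  "dorlinta" → 8 new (d, o, r, l, i, n, t, a)
Total nodes = 2 + 2 + 4 + 2 + 5 + 5 + 4 + 3 + 8 = 35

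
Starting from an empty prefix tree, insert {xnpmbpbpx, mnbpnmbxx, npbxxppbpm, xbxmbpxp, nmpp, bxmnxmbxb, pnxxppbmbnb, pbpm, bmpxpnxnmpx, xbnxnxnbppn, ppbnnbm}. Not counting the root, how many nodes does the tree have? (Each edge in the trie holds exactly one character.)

86

For each word, the new-node count is its length minus the longest prefix already in the trie:
  "xnpmbpbpx" → 9 new (x, n, p, m, b, p, b, p, x)
  "mnbpnmbxx" → 9 new (m, n, b, p, n, m, b, x, x)
  "npbxxppbpm" → 10 new (n, p, b, x, x, p, p, b, p, m)
  "xbxmbpxp" → prefix "x" already present; 7 new (b, x, m, b, p, x, p)
  "nmpp" → prefix "n" already present; 3 new (m, p, p)
  "bxmnxmbxb" → 9 new (b, x, m, n, x, m, b, x, b)
  "pnxxppbmbnb" → 11 new (p, n, x, x, p, p, b, m, b, n, b)
  "pbpm" → prefix "p" already present; 3 new (b, p, m)
  "bmpxpnxnmpx" → prefix "b" already present; 10 new (m, p, x, p, n, x, n, m, p, x)
  "xbnxnxnbppn" → prefix "xb" already present; 9 new (n, x, n, x, n, b, p, p, n)
  "ppbnnbm" → prefix "p" already present; 6 new (p, b, n, n, b, m)
Total nodes = 9 + 9 + 10 + 7 + 3 + 9 + 11 + 3 + 10 + 9 + 6 = 86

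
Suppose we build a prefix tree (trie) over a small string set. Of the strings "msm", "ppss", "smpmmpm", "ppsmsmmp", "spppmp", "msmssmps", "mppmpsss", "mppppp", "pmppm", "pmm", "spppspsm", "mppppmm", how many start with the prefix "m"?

Filter for entries beginning with "m":
Matches: "mppmpsss", "mppppmm", "mppppp", "msm", "msmssmps"
Count: 5

5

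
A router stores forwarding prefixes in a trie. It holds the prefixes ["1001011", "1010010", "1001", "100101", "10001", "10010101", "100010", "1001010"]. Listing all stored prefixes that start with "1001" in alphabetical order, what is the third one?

1001010

Filter for "1001…" and sort: "1001", "100101", "1001010", "10010101", "1001011"
Position 3: 1001010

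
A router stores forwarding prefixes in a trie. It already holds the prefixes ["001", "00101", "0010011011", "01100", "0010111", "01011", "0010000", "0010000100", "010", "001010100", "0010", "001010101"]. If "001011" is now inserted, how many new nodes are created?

0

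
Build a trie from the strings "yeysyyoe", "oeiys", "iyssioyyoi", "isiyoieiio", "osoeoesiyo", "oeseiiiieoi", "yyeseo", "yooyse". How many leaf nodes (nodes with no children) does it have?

8

A leaf is a node with no children — equivalently, the end of a word that is not a proper prefix of any other stored word.
Those words: "isiyoieiio", "iyssioyyoi", "oeiys", "oeseiiiieoi", "osoeoesiyo", "yeysyyoe", "yooyse", "yyeseo"
Leaf count: 8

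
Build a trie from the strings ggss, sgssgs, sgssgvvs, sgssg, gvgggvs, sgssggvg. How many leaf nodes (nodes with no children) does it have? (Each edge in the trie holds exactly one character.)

Leaves are exactly the stored words that no other stored word extends.
Those words: "ggss", "gvgggvs", "sgssggvg", "sgssgs", "sgssgvvs"
Leaf count: 5

5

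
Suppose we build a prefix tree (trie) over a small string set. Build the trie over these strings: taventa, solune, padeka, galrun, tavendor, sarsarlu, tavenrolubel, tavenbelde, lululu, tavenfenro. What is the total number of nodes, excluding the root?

Count nodes per top-level branch (shared prefixes stored once):
  'g'-branch (galrun): 6 nodes
  'l'-branch (lululu): 6 nodes
  'p'-branch (padeka): 6 nodes
  's'-branch (sarsarlu, solune): 13 nodes
  't'-branch (tavenbelde, tavendor, tavenfenro, tavenrolubel, taventa): 27 nodes
Sum: 58

58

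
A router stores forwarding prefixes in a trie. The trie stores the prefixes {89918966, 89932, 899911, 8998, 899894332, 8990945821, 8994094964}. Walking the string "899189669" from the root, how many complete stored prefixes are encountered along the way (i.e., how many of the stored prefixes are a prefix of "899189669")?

1

Walk "899189669" from the root; an end-of-word marker is hit whenever a stored word is a prefix of "899189669".
Prefixes of the query that are stored words: "89918966"
Count: 1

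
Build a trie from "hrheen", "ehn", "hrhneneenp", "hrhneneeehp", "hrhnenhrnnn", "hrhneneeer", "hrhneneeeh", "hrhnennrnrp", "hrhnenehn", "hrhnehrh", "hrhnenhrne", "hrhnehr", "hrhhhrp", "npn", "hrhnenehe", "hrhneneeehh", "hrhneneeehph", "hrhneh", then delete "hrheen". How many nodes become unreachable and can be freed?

3

A node on "hrheen"'s path can go only if nothing else ends at it or branches off below it.
The suffix "een" (3 nodes) is used only by "hrheen"; the node for "hrh" still has the child "n", so pruning stops there.
Nodes removed: 3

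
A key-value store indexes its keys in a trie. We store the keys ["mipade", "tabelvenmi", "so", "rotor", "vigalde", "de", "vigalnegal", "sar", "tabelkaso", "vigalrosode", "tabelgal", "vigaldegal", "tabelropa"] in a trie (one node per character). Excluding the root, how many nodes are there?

Trace insertions, counting only characters that open a new branch:
  "mipade" → 6 new (m, i, p, a, d, e)
  "tabelvenmi" → 10 new (t, a, b, e, l, v, e, n, m, i)
  "so" → 2 new (s, o)
  "rotor" → 5 new (r, o, t, o, r)
  "vigalde" → 7 new (v, i, g, a, l, d, e)
  "de" → 2 new (d, e)
  "vigalnegal" → prefix "vigal" already present; 5 new (n, e, g, a, l)
  "sar" → prefix "s" already present; 2 new (a, r)
  "tabelkaso" → prefix "tabel" already present; 4 new (k, a, s, o)
  "vigalrosode" → prefix "vigal" already present; 6 new (r, o, s, o, d, e)
  "tabelgal" → prefix "tabel" already present; 3 new (g, a, l)
  "vigaldegal" → prefix "vigalde" already present; 3 new (g, a, l)
  "tabelropa" → prefix "tabel" already present; 4 new (r, o, p, a)
Total nodes = 6 + 10 + 2 + 5 + 7 + 2 + 5 + 2 + 4 + 6 + 3 + 3 + 4 = 59

59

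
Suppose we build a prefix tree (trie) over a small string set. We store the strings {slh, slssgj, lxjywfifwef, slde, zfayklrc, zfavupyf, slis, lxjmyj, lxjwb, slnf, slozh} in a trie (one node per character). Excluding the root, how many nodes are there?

Insert word by word; a character creates a node only if that edge doesn't already exist:
  "slh" → 3 new (s, l, h)
  "slssgj" → prefix "sl" already present; 4 new (s, s, g, j)
  "lxjywfifwef" → 11 new (l, x, j, y, w, f, i, f, w, e, f)
  "slde" → prefix "sl" already present; 2 new (d, e)
  "zfayklrc" → 8 new (z, f, a, y, k, l, r, c)
  "zfavupyf" → prefix "zfa" already present; 5 new (v, u, p, y, f)
  "slis" → prefix "sl" already present; 2 new (i, s)
  "lxjmyj" → prefix "lxj" already present; 3 new (m, y, j)
  "lxjwb" → prefix "lxj" already present; 2 new (w, b)
  "slnf" → prefix "sl" already present; 2 new (n, f)
  "slozh" → prefix "sl" already present; 3 new (o, z, h)
Total nodes = 3 + 4 + 11 + 2 + 8 + 5 + 2 + 3 + 2 + 2 + 3 = 45

45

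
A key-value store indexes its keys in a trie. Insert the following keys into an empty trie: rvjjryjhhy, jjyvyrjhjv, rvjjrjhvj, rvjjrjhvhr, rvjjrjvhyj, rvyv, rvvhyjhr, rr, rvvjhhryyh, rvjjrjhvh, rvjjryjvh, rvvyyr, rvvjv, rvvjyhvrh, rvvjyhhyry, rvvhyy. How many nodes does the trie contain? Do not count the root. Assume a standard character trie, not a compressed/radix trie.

Insert word by word; a character creates a node only if that edge doesn't already exist:
  "rvjjryjhhy" → 10 new (r, v, j, j, r, y, j, h, h, y)
  "jjyvyrjhjv" → 10 new (j, j, y, v, y, r, j, h, j, v)
  "rvjjrjhvj" → prefix "rvjjr" already present; 4 new (j, h, v, j)
  "rvjjrjhvhr" → prefix "rvjjrjhv" already present; 2 new (h, r)
  "rvjjrjvhyj" → prefix "rvjjrj" already present; 4 new (v, h, y, j)
  "rvyv" → prefix "rv" already present; 2 new (y, v)
  "rvvhyjhr" → prefix "rv" already present; 6 new (v, h, y, j, h, r)
  "rr" → prefix "r" already present; 1 new (r)
  "rvvjhhryyh" → prefix "rvv" already present; 7 new (j, h, h, r, y, y, h)
  "rvjjrjhvh" → prefix "rvjjrjhvh" already present; 0 new (none)
  "rvjjryjvh" → prefix "rvjjryj" already present; 2 new (v, h)
  "rvvyyr" → prefix "rvv" already present; 3 new (y, y, r)
  "rvvjv" → prefix "rvvj" already present; 1 new (v)
  "rvvjyhvrh" → prefix "rvvj" already present; 5 new (y, h, v, r, h)
  "rvvjyhhyry" → prefix "rvvjyh" already present; 4 new (h, y, r, y)
  "rvvhyy" → prefix "rvvhy" already present; 1 new (y)
Total nodes = 10 + 10 + 4 + 2 + 4 + 2 + 6 + 1 + 7 + 0 + 2 + 3 + 1 + 5 + 4 + 1 = 62

62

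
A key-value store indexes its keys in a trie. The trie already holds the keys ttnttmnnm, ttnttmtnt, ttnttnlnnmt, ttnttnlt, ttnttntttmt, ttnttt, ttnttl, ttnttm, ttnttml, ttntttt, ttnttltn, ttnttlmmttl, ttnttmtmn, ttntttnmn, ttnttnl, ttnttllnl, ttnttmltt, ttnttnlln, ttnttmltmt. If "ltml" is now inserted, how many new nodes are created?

Nothing in the trie begins with "l"; the whole of "ltml" is new.
4 − 0 = 4 new nodes.

4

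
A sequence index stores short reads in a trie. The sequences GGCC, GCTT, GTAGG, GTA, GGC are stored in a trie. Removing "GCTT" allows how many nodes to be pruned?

3

Walk "GCTT" from the leaf back toward the root, removing each node that no remaining word uses.
The suffix "CTT" (3 nodes) is used only by "GCTT"; the node for "G" still has the child "G", so pruning stops there.
Nodes removed: 3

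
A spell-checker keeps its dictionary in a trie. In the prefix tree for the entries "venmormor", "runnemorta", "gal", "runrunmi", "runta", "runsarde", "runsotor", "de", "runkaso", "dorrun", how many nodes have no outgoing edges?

A leaf is a node with no children — equivalently, the end of a word that is not a proper prefix of any other stored word.
Those words: "de", "dorrun", "gal", "runkaso", "runnemorta", "runrunmi", "runsarde", "runsotor", "runta", "venmormor"
Leaf count: 10

10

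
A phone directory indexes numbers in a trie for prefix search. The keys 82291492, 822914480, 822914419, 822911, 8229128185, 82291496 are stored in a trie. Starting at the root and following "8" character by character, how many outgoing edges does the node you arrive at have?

Follow the path "8" to its node, then look at its outgoing edges.
Distinct next characters after "8": 2.
That node has 1 child edge.

1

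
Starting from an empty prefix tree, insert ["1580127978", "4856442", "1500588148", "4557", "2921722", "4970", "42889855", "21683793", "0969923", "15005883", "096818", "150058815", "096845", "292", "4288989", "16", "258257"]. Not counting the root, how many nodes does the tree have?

Count nodes per top-level branch (shared prefixes stored once):
  '0'-branch (096818, 096845, 0969923): 12 nodes
  '1'-branch (1500588148, 150058815, 15005883, 1580127978, 16): 21 nodes
  '2'-branch (21683793, 258257, 292, 2921722): 19 nodes
  '4'-branch (42889855, 4288989, 4557, 4856442, 4970): 21 nodes
Sum: 73

73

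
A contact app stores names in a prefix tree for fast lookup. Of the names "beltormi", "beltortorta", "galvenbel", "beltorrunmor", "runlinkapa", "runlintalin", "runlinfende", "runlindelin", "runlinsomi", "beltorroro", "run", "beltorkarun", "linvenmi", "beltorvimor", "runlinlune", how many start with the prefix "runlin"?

6

Walk to "runlin"; the words in its subtree are exactly those with that prefix.
Matches: "runlindelin", "runlinfende", "runlinkapa", "runlinlune", "runlinsomi", "runlintalin"
Count: 6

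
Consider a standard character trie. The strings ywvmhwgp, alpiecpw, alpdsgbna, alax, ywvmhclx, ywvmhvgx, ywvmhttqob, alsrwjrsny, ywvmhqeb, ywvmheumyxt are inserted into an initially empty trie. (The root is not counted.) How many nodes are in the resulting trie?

Trace insertions, counting only characters that open a new branch:
  "ywvmhwgp" → 8 new (y, w, v, m, h, w, g, p)
  "alpiecpw" → 8 new (a, l, p, i, e, c, p, w)
  "alpdsgbna" → prefix "alp" already present; 6 new (d, s, g, b, n, a)
  "alax" → prefix "al" already present; 2 new (a, x)
  "ywvmhclx" → prefix "ywvmh" already present; 3 new (c, l, x)
  "ywvmhvgx" → prefix "ywvmh" already present; 3 new (v, g, x)
  "ywvmhttqob" → prefix "ywvmh" already present; 5 new (t, t, q, o, b)
  "alsrwjrsny" → prefix "al" already present; 8 new (s, r, w, j, r, s, n, y)
  "ywvmhqeb" → prefix "ywvmh" already present; 3 new (q, e, b)
  "ywvmheumyxt" → prefix "ywvmh" already present; 6 new (e, u, m, y, x, t)
Total nodes = 8 + 8 + 6 + 2 + 3 + 3 + 5 + 8 + 3 + 6 = 52

52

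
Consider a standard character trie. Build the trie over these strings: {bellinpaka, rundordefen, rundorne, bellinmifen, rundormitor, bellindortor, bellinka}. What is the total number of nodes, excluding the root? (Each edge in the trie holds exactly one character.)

Trace insertions, counting only characters that open a new branch:
  "bellinpaka" → 10 new (b, e, l, l, i, n, p, a, k, a)
  "rundordefen" → 11 new (r, u, n, d, o, r, d, e, f, e, n)
  "rundorne" → prefix "rundor" already present; 2 new (n, e)
  "bellinmifen" → prefix "bellin" already present; 5 new (m, i, f, e, n)
  "rundormitor" → prefix "rundor" already present; 5 new (m, i, t, o, r)
  "bellindortor" → prefix "bellin" already present; 6 new (d, o, r, t, o, r)
  "bellinka" → prefix "bellin" already present; 2 new (k, a)
Total nodes = 10 + 11 + 2 + 5 + 5 + 6 + 2 = 41

41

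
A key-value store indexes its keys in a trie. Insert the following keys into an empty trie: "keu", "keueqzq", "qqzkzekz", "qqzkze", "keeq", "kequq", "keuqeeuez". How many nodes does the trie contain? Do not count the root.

26

Trie structure (* marks end of a word):
(root)
├─ k
│  └─ e
│     ├─ e
│     │  └─ q *
│     ├─ q
│     │  └─ u
│     │     └─ q *
│     └─ u *
│        ├─ e
│        │  └─ q
│        │     └─ z
│        │        └─ q *
│        └─ q
│           └─ e
│              └─ e
│                 └─ u
│                    └─ e
│                       └─ z *
└─ q
   └─ q
      └─ z
         └─ k
            └─ z
               └─ e *
                  └─ k
                     └─ z *
Counting every labelled node above: 26.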